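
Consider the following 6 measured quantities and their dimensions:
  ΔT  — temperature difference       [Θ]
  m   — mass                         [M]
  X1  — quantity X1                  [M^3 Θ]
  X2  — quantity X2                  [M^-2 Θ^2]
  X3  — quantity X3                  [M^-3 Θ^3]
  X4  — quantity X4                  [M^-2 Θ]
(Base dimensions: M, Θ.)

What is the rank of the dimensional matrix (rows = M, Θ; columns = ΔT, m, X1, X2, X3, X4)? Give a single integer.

2

Dimensional matrix (M×Θ by ΔT×m×X1×X2×X3×X4):
  M: [ 0  1  3 -2 -3 -2]
  Θ: [ 1  0  1  2  3  1]
RREF → pivots at {ΔT,m} ⇒ r = 2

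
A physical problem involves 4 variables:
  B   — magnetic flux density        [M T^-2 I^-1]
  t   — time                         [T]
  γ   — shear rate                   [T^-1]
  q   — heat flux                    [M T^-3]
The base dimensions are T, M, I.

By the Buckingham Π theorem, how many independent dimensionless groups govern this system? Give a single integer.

1

Write exponents as rows T,M,I / cols B,t,γ,q:
  T: [-2  1 -1 -3]
  M: [ 1  0  0  1]
  I: [-1  0  0  0]
RREF → pivots at {B,t,q} ⇒ r = 3
4 vars − rank 3 = 1 Π group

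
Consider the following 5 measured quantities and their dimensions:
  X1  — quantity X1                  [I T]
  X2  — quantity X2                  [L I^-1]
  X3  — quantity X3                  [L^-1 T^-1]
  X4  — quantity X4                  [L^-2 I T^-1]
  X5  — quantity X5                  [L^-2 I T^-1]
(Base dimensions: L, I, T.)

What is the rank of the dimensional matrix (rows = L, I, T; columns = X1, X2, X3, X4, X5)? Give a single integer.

Write exponents as rows L,I,T / cols X1,X2,X3,X4,X5:
  L: [ 0  1 -1 -2 -2]
  I: [ 1 -1  0  1  1]
  T: [ 1  0 -1 -1 -1]
Echelon form has 2 nonzero rows (pivots: X1,X2)

2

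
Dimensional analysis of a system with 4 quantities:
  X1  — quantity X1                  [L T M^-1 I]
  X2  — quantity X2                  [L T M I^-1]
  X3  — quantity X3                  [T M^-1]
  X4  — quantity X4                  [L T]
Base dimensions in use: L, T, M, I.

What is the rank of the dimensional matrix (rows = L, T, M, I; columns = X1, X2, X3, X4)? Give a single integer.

3

Exponent matrix [L,T,M,I] × [X1,X2,X3,X4]:
  L: [ 1  1  0  1]
  T: [ 1  1  1  1]
  M: [-1  1 -1  0]
  I: [ 1 -1  0  0]
Echelon form has 3 nonzero rows (pivots: X1,X2,X3)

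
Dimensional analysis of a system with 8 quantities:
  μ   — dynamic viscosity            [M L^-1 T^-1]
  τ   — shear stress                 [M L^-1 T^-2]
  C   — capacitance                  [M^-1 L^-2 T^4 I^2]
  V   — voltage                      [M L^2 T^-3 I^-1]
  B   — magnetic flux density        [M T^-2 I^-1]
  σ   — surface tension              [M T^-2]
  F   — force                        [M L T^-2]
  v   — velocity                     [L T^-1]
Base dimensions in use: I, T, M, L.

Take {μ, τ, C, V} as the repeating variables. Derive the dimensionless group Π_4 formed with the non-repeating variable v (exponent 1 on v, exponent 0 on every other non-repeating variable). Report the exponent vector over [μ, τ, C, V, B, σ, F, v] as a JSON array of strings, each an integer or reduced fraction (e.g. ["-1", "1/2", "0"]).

["1", "-2/3", "-1/3", "-2/3", "0", "0", "0", "1"]

Dimensional matrix (I×T×M×L by μ×τ×C×V×B×σ×F×v):
  I: [ 0  0  2 -1 -1  0  0  0]
  T: [-1 -2  4 -3 -2 -2 -2 -1]
  M: [ 1  1 -1  1  1  1  1  0]
  L: [-1 -1 -2  2  0  0  1  1]
Echelon form has 4 nonzero rows (pivots: μ,τ,C,V)
Repeat: μ,τ,C,V; free: B,σ,F,v
RREF:
  r0: [   1    0    0    0    1    0    0   -1]
  r1: [   0    1    0    0 -1/3  2/3  1/3  2/3]
  r2: [   0    0    1    0 -2/3  1/3  2/3  1/3]
  r3: [   0    0    0    1 -1/3  2/3  4/3  2/3]
Fix exponent of v at 1, B at 0, σ at 0, F at 0; solve each RREF row for its pivot's exponent:
  r0: exp(μ) + (-1)·1 = 0 ⇒ exp(μ) = 1
  r1: exp(τ) + (2/3)·1 = 0 ⇒ exp(τ) = -2/3
  r2: exp(C) + (1/3)·1 = 0 ⇒ exp(C) = -1/3
  r3: exp(V) + (2/3)·1 = 0 ⇒ exp(V) = -2/3
Π_4 = μ · τ^(-2/3) · C^(-1/3) · V^(-2/3) · v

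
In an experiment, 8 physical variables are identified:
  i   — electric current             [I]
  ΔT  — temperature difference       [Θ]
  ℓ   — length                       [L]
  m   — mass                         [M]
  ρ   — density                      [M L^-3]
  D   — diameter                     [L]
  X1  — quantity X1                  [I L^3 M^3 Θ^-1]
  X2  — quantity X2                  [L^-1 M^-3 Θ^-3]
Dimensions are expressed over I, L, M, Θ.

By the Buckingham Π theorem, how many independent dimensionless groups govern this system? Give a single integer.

Write exponents as rows I,L,M,Θ / cols i,ΔT,ℓ,m,ρ,D,X1,X2:
  I: [ 1  0  0  0  0  0  1  0]
  L: [ 0  0  1  0 -3  1  3 -1]
  M: [ 0  0  0  1  1  0  3 -3]
  Θ: [ 0  1  0  0  0  0 -1 -3]
Row reduction gives pivot columns i,ΔT,ℓ,m; rank = 4
n=8, r=4 ⇒ 4 dimensionless groups

4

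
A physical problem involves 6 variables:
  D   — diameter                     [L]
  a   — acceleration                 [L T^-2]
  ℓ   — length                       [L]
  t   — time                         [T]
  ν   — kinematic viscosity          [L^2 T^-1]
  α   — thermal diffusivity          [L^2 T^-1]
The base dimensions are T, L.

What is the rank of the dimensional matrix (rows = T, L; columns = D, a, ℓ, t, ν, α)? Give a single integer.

2

Dimensional matrix (T×L by D×a×ℓ×t×ν×α):
  T: [ 0 -2  0  1 -1 -1]
  L: [ 1  1  1  0  2  2]
Echelon form has 2 nonzero rows (pivots: D,a)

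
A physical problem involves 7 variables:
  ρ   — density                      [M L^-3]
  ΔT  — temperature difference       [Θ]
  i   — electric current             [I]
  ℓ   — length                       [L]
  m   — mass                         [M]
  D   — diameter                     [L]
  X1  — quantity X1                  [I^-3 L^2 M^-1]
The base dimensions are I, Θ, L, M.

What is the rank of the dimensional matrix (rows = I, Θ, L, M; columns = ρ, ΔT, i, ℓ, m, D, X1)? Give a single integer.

Dimensional matrix (I×Θ×L×M by ρ×ΔT×i×ℓ×m×D×X1):
  I: [ 0  0  1  0  0  0 -3]
  Θ: [ 0  1  0  0  0  0  0]
  L: [-3  0  0  1  0  1  2]
  M: [ 1  0  0  0  1  0 -1]
Row reduction gives pivot columns ρ,ΔT,i,ℓ; rank = 4

4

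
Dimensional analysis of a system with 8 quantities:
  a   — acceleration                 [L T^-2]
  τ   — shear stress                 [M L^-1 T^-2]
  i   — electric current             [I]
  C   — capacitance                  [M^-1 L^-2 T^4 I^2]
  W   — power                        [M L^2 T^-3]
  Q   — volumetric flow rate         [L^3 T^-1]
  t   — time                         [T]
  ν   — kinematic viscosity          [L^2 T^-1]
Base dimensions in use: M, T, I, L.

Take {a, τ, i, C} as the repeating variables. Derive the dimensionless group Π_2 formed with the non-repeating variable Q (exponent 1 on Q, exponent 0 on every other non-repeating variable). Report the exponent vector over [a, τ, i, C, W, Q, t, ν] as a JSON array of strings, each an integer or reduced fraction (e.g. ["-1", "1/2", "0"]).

Write exponents as rows M,T,I,L / cols a,τ,i,C,W,Q,t,ν:
  M: [ 0  1  0 -1  1  0  0  0]
  T: [-2 -2  0  4 -3 -1  1 -1]
  I: [ 0  0  1  2  0  0  0  0]
  L: [ 1 -1  0 -2  2  3  0  2]
RREF → pivots at {a,τ,i,C} ⇒ r = 4
Repeat: a,τ,i,C; free: W,Q,t,ν
RREF:
  r0: [   1    0    0    0 -3/4 -3/4 -3/4 -1/4]
  r1: [   0    1    0    0 -1/4 -5/4 -1/4 -3/4]
  r2: [   0    0    1    0  5/2  5/2  1/2  3/2]
  r3: [   0    0    0    1 -5/4 -5/4 -1/4 -3/4]
Fix exponent of Q at 1, W at 0, t at 0, ν at 0; solve each RREF row for its pivot's exponent:
  r0: exp(a) + (-3/4)·1 = 0 ⇒ exp(a) = 3/4
  r1: exp(τ) + (-5/4)·1 = 0 ⇒ exp(τ) = 5/4
  r2: exp(i) + (5/2)·1 = 0 ⇒ exp(i) = -5/2
  r3: exp(C) + (-5/4)·1 = 0 ⇒ exp(C) = 5/4
Π_2 = a^(3/4) · τ^(5/4) · i^(-5/2) · C^(5/4) · Q

["3/4", "5/4", "-5/2", "5/4", "0", "1", "0", "0"]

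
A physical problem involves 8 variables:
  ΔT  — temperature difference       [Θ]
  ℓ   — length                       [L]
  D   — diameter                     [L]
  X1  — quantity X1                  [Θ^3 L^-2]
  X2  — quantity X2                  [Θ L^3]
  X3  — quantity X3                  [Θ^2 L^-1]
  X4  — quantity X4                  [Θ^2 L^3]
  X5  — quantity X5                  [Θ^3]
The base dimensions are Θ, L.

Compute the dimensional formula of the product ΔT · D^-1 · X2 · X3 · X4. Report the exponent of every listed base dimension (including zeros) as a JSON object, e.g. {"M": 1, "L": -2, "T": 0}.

{"Θ": 6, "L": 4}

Exponent matrix [Θ,L] × [ΔT,ℓ,D,X1,X2,X3,X4,X5]:
  Θ: [ 1  0  0  3  1  2  2  3]
  L: [ 0  1  1 -2  3 -1  3  0]
  [Θ]: (1)·1+(-1)·0+(1)·1+(1)·2+(1)·2 = 6
  [L]: (1)·0+(-1)·1+(1)·3+(1)·-1+(1)·3 = 4
⇒ Θ^6 L^4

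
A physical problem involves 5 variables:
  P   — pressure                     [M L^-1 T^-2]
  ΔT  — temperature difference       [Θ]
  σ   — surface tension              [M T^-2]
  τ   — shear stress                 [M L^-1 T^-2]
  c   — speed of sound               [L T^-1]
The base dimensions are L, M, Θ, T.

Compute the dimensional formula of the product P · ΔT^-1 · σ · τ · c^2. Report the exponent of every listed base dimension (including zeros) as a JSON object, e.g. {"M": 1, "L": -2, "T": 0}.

Exponent matrix [L,M,Θ,T] × [P,ΔT,σ,τ,c]:
  L: [-1  0  0 -1  1]
  M: [ 1  0  1  1  0]
  Θ: [ 0  1  0  0  0]
  T: [-2  0 -2 -2 -1]
  [L]: (1)·-1+(-1)·0+(1)·0+(1)·-1+(2)·1 = 0
  [M]: (1)·1+(-1)·0+(1)·1+(1)·1+(2)·0 = 3
  [Θ]: (1)·0+(-1)·1+(1)·0+(1)·0+(2)·0 = -1
  [T]: (1)·-2+(-1)·0+(1)·-2+(1)·-2+(2)·-1 = -8
⇒ M^3 Θ^-1 T^-8

{"L": 0, "M": 3, "Θ": -1, "T": -8}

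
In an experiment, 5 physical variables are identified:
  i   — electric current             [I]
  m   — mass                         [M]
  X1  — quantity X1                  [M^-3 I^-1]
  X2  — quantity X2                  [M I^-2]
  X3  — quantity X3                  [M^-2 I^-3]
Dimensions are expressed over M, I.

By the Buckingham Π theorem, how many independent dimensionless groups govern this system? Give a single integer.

3

Dimensional matrix (M×I by i×m×X1×X2×X3):
  M: [ 0  1 -3  1 -2]
  I: [ 1  0 -1 -2 -3]
Row reduction gives pivot columns i,m; rank = 2
Π count = n − r = 5 − 2 = 3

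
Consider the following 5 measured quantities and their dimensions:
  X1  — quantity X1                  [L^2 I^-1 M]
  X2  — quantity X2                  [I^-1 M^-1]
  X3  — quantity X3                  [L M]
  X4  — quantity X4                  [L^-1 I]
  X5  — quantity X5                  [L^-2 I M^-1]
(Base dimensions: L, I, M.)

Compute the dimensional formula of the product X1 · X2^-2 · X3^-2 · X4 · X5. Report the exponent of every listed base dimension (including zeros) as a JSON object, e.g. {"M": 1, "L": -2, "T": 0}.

Write exponents as rows L,I,M / cols X1,X2,X3,X4,X5:
  L: [ 2  0  1 -1 -2]
  I: [-1 -1  0  1  1]
  M: [ 1 -1  1  0 -1]
  [L]: (1)·2+(-2)·0+(-2)·1+(1)·-1+(1)·-2 = -3
  [I]: (1)·-1+(-2)·-1+(-2)·0+(1)·1+(1)·1 = 3
  [M]: (1)·1+(-2)·-1+(-2)·1+(1)·0+(1)·-1 = 0
⇒ L^-3 I^3

{"L": -3, "I": 3, "M": 0}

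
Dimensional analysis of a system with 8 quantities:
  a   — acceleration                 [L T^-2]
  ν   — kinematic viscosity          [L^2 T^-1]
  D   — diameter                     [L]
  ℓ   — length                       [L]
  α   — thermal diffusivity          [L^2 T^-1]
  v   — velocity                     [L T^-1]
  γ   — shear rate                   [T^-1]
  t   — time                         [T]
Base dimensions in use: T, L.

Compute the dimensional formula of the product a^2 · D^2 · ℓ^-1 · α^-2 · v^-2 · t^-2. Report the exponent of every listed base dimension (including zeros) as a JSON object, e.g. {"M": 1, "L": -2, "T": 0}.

{"T": -2, "L": -3}

Exponent matrix [T,L] × [a,ν,D,ℓ,α,v,γ,t]:
  T: [-2 -1  0  0 -1 -1 -1  1]
  L: [ 1  2  1  1  2  1  0  0]
  [T]: (2)·-2+(2)·0+(-1)·0+(-2)·-1+(-2)·-1+(-2)·1 = -2
  [L]: (2)·1+(2)·1+(-1)·1+(-2)·2+(-2)·1+(-2)·0 = -3
⇒ T^-2 L^-3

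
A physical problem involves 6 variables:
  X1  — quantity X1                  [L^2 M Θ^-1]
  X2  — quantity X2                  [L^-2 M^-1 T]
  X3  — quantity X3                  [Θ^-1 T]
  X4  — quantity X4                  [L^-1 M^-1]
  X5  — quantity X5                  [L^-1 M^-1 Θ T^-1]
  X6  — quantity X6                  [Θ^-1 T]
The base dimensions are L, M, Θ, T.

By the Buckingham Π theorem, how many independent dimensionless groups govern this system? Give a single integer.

Write exponents as rows L,M,Θ,T / cols X1,X2,X3,X4,X5,X6:
  L: [ 2 -2  0 -1 -1  0]
  M: [ 1 -1  0 -1 -1  0]
  Θ: [-1  0 -1  0  1 -1]
  T: [ 0  1  1  0 -1  1]
RREF → pivots at {X1,X2,X4} ⇒ r = 3
n=6, r=3 ⇒ 3 dimensionless groups

3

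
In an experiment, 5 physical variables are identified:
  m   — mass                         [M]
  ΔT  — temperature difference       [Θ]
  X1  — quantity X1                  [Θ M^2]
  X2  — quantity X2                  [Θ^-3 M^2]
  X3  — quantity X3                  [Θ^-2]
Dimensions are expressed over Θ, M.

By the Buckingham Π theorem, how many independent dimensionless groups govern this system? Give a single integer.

Write exponents as rows Θ,M / cols m,ΔT,X1,X2,X3:
  Θ: [ 0  1  1 -3 -2]
  M: [ 1  0  2  2  0]
RREF → pivots at {m,ΔT} ⇒ r = 2
Π count = n − r = 5 − 2 = 3

3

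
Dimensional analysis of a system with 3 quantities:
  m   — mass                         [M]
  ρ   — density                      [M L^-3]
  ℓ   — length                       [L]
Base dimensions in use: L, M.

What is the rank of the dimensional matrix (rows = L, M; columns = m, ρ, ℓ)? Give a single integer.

2

Exponent matrix [L,M] × [m,ρ,ℓ]:
  L: [ 0 -3  1]
  M: [ 1  1  0]
Row reduction gives pivot columns m,ρ; rank = 2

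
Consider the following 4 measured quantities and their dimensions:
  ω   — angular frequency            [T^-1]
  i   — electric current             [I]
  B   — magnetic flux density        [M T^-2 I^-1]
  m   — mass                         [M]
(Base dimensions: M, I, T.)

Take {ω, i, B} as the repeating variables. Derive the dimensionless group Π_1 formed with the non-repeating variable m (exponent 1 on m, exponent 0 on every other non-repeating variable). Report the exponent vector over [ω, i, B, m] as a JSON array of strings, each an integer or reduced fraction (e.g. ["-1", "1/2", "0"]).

Exponent matrix [M,I,T] × [ω,i,B,m]:
  M: [ 0  0  1  1]
  I: [ 0  1 -1  0]
  T: [-1  0 -2  0]
RREF → pivots at {ω,i,B} ⇒ r = 3
Repeat: ω,i,B; free: m
RREF:
  r0: [   1    0    0   -2]
  r1: [   0    1    0    1]
  r2: [   0    0    1    1]
Fix exponent of m at 1; solve each RREF row for its pivot's exponent:
  r0: exp(ω) + (-2)·1 = 0 ⇒ exp(ω) = 2
  r1: exp(i) + (1)·1 = 0 ⇒ exp(i) = -1
  r2: exp(B) + (1)·1 = 0 ⇒ exp(B) = -1
Π_1 = ω^2 · i^-1 · B^-1 · m

["2", "-1", "-1", "1"]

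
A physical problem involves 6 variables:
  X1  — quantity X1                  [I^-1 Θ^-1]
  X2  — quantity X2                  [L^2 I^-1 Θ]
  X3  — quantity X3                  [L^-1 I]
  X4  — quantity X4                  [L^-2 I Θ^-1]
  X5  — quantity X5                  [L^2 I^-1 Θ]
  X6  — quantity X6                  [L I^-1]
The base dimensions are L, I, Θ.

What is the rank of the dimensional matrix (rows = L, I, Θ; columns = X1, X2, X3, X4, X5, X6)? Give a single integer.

2

Exponent matrix [L,I,Θ] × [X1,X2,X3,X4,X5,X6]:
  L: [ 0  2 -1 -2  2  1]
  I: [-1 -1  1  1 -1 -1]
  Θ: [-1  1  0 -1  1  0]
RREF → pivots at {X1,X2} ⇒ r = 2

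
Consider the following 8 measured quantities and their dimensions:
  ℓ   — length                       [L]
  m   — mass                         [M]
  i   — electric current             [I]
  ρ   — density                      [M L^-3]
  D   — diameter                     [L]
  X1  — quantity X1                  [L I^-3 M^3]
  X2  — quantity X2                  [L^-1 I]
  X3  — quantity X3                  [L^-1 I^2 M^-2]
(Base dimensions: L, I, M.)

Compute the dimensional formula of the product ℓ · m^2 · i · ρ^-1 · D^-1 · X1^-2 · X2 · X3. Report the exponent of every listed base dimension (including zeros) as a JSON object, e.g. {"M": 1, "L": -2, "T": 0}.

{"L": -1, "I": 10, "M": -7}

Write exponents as rows L,I,M / cols ℓ,m,i,ρ,D,X1,X2,X3:
  L: [ 1  0  0 -3  1  1 -1 -1]
  I: [ 0  0  1  0  0 -3  1  2]
  M: [ 0  1  0  1  0  3  0 -2]
  [L]: (1)·1+(2)·0+(1)·0+(-1)·-3+(-1)·1+(-2)·1+(1)·-1+(1)·-1 = -1
  [I]: (1)·0+(2)·0+(1)·1+(-1)·0+(-1)·0+(-2)·-3+(1)·1+(1)·2 = 10
  [M]: (1)·0+(2)·1+(1)·0+(-1)·1+(-1)·0+(-2)·3+(1)·0+(1)·-2 = -7
⇒ L^-1 I^10 M^-7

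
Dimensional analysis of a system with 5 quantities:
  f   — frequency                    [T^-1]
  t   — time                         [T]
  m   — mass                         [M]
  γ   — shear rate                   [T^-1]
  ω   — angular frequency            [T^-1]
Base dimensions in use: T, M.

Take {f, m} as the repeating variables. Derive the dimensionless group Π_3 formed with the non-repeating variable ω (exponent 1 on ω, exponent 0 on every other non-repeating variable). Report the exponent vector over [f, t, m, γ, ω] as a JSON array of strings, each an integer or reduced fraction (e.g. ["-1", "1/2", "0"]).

["-1", "0", "0", "0", "1"]

Exponent matrix [T,M] × [f,t,m,γ,ω]:
  T: [-1  1  0 -1 -1]
  M: [ 0  0  1  0  0]
Echelon form has 2 nonzero rows (pivots: f,m)
Pivot set = {f,m}, free = {t,γ,ω}
RREF:
  r0: [   1   -1    0    1    1]
  r1: [   0    0    1    0    0]
Fix exponent of ω at 1, t at 0, γ at 0; solve each RREF row for its pivot's exponent:
  r0: exp(f) + (1)·1 = 0 ⇒ exp(f) = -1
  r1: exp(m) + (0)·1 = 0 ⇒ exp(m) = 0
Π_3 = f^-1 · ω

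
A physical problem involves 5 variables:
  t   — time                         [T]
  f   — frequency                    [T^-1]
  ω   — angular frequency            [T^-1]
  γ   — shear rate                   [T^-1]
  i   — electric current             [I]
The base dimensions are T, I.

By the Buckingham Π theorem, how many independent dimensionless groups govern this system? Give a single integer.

Write exponents as rows T,I / cols t,f,ω,γ,i:
  T: [ 1 -1 -1 -1  0]
  I: [ 0  0  0  0  1]
Echelon form has 2 nonzero rows (pivots: t,i)
5 vars − rank 2 = 3 Π groups

3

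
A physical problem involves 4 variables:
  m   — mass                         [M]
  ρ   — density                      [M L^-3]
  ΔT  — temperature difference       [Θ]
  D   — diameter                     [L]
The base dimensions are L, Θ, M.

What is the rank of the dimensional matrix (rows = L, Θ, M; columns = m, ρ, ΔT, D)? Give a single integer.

3

Dimensional matrix (L×Θ×M by m×ρ×ΔT×D):
  L: [ 0 -3  0  1]
  Θ: [ 0  0  1  0]
  M: [ 1  1  0  0]
Echelon form has 3 nonzero rows (pivots: m,ρ,ΔT)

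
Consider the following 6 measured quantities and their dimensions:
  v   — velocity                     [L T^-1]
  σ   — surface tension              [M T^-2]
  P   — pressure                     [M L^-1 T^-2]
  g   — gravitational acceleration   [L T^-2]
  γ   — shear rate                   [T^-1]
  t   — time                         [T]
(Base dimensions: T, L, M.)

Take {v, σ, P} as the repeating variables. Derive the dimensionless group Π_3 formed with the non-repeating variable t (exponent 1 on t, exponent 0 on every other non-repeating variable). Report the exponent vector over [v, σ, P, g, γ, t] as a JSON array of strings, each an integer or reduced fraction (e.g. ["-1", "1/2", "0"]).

["1", "-1", "1", "0", "0", "1"]

Write exponents as rows T,L,M / cols v,σ,P,g,γ,t:
  T: [-1 -2 -2 -2 -1  1]
  L: [ 1  0 -1  1  0  0]
  M: [ 0  1  1  0  0  0]
Echelon form has 3 nonzero rows (pivots: v,σ,P)
Pivot set = {v,σ,P}, free = {g,γ,t}
RREF:
  r0: [   1    0    0    2    1   -1]
  r1: [   0    1    0   -1   -1    1]
  r2: [   0    0    1    1    1   -1]
Fix exponent of t at 1, g at 0, γ at 0; solve each RREF row for its pivot's exponent:
  r0: exp(v) + (-1)·1 = 0 ⇒ exp(v) = 1
  r1: exp(σ) + (1)·1 = 0 ⇒ exp(σ) = -1
  r2: exp(P) + (-1)·1 = 0 ⇒ exp(P) = 1
Π_3 = v · σ^-1 · P · t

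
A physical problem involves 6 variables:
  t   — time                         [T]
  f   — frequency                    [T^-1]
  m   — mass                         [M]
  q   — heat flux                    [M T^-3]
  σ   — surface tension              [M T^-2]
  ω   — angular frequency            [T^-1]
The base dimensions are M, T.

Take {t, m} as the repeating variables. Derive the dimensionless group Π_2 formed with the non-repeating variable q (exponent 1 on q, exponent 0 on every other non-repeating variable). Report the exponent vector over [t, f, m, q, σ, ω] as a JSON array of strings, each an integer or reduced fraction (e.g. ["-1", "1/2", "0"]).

["3", "0", "-1", "1", "0", "0"]

Dimensional matrix (M×T by t×f×m×q×σ×ω):
  M: [ 0  0  1  1  1  0]
  T: [ 1 -1  0 -3 -2 -1]
Echelon form has 2 nonzero rows (pivots: t,m)
Pivot set = {t,m}, free = {f,q,σ,ω}
RREF:
  r0: [   1   -1    0   -3   -2   -1]
  r1: [   0    0    1    1    1    0]
Fix exponent of q at 1, f at 0, σ at 0, ω at 0; solve each RREF row for its pivot's exponent:
  r0: exp(t) + (-3)·1 = 0 ⇒ exp(t) = 3
  r1: exp(m) + (1)·1 = 0 ⇒ exp(m) = -1
Π_2 = t^3 · m^-1 · q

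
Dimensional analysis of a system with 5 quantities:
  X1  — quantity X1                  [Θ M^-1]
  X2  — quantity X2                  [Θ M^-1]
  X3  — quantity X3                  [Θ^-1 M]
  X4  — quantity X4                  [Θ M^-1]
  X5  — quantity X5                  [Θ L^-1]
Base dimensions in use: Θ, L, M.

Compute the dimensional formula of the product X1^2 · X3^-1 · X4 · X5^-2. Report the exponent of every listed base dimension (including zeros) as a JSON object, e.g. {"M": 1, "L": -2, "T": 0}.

{"Θ": 2, "L": 2, "M": -4}

Write exponents as rows Θ,L,M / cols X1,X2,X3,X4,X5:
  Θ: [ 1  1 -1  1  1]
  L: [ 0  0  0  0 -1]
  M: [-1 -1  1 -1  0]
  [Θ]: (2)·1+(-1)·-1+(1)·1+(-2)·1 = 2
  [L]: (2)·0+(-1)·0+(1)·0+(-2)·-1 = 2
  [M]: (2)·-1+(-1)·1+(1)·-1+(-2)·0 = -4
⇒ Θ^2 L^2 M^-4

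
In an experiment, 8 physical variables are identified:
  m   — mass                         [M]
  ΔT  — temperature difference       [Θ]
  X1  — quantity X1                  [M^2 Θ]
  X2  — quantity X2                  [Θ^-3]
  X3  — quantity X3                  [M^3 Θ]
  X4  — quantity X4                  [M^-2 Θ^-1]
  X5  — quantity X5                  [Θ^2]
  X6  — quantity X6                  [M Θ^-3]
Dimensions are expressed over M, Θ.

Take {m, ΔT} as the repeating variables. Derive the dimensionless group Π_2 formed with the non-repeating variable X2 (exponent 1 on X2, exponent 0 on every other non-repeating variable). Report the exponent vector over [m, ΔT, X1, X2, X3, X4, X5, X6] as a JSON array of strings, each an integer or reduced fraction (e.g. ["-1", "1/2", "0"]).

["0", "3", "0", "1", "0", "0", "0", "0"]

Dimensional matrix (M×Θ by m×ΔT×X1×X2×X3×X4×X5×X6):
  M: [ 1  0  2  0  3 -2  0  1]
  Θ: [ 0  1  1 -3  1 -1  2 -3]
RREF → pivots at {m,ΔT} ⇒ r = 2
Pivot set = {m,ΔT}, free = {X1,X2,X3,X4,X5,X6}
RREF:
  r0: [   1    0    2    0    3   -2    0    1]
  r1: [   0    1    1   -3    1   -1    2   -3]
Fix exponent of X2 at 1, X1 at 0, X3 at 0, X4 at 0, X5 at 0, X6 at 0; solve each RREF row for its pivot's exponent:
  r0: exp(m) + (0)·1 = 0 ⇒ exp(m) = 0
  r1: exp(ΔT) + (-3)·1 = 0 ⇒ exp(ΔT) = 3
Π_2 = ΔT^3 · X2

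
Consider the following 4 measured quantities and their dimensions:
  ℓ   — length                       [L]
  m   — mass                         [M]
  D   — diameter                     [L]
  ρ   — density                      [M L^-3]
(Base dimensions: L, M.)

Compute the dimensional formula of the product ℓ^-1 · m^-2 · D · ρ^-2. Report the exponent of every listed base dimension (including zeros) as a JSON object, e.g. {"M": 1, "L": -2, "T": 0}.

Dimensional matrix (L×M by ℓ×m×D×ρ):
  L: [ 1  0  1 -3]
  M: [ 0  1  0  1]
  [L]: (-1)·1+(-2)·0+(1)·1+(-2)·-3 = 6
  [M]: (-1)·0+(-2)·1+(1)·0+(-2)·1 = -4
⇒ L^6 M^-4

{"L": 6, "M": -4}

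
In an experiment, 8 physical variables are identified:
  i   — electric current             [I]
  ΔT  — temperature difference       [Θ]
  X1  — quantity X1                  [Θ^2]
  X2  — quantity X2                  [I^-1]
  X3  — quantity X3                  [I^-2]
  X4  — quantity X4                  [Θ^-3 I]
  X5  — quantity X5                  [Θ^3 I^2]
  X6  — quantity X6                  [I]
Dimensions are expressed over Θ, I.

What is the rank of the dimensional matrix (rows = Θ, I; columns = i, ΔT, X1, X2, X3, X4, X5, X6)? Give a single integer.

Dimensional matrix (Θ×I by i×ΔT×X1×X2×X3×X4×X5×X6):
  Θ: [ 0  1  2  0  0 -3  3  0]
  I: [ 1  0  0 -1 -2  1  2  1]
RREF → pivots at {i,ΔT} ⇒ r = 2

2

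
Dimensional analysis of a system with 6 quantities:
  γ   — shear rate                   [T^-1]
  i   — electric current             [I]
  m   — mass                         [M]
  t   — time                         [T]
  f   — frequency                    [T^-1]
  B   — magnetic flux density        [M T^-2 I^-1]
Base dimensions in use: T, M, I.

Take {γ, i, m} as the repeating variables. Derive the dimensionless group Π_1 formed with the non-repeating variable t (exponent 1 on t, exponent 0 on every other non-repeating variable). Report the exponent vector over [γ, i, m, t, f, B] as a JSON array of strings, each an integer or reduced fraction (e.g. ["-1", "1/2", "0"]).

Exponent matrix [T,M,I] × [γ,i,m,t,f,B]:
  T: [-1  0  0  1 -1 -2]
  M: [ 0  0  1  0  0  1]
  I: [ 0  1  0  0  0 -1]
RREF → pivots at {γ,i,m} ⇒ r = 3
Pivot set = {γ,i,m}, free = {t,f,B}
RREF:
  r0: [   1    0    0   -1    1    2]
  r1: [   0    1    0    0    0   -1]
  r2: [   0    0    1    0    0    1]
Fix exponent of t at 1, f at 0, B at 0; solve each RREF row for its pivot's exponent:
  r0: exp(γ) + (-1)·1 = 0 ⇒ exp(γ) = 1
  r1: exp(i) + (0)·1 = 0 ⇒ exp(i) = 0
  r2: exp(m) + (0)·1 = 0 ⇒ exp(m) = 0
Π_1 = γ · t

["1", "0", "0", "1", "0", "0"]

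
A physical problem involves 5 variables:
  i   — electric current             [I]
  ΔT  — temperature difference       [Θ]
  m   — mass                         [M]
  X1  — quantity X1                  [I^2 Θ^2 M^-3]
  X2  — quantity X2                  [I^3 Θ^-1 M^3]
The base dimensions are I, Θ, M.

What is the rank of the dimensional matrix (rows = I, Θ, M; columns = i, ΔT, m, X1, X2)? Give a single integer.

Exponent matrix [I,Θ,M] × [i,ΔT,m,X1,X2]:
  I: [ 1  0  0  2  3]
  Θ: [ 0  1  0  2 -1]
  M: [ 0  0  1 -3  3]
Echelon form has 3 nonzero rows (pivots: i,ΔT,m)

3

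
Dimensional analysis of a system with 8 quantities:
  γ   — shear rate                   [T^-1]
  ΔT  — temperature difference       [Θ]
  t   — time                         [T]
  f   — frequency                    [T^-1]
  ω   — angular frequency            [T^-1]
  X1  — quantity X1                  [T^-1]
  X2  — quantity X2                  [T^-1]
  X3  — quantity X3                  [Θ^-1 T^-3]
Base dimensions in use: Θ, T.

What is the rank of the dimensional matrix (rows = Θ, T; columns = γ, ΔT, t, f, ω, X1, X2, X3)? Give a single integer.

Write exponents as rows Θ,T / cols γ,ΔT,t,f,ω,X1,X2,X3:
  Θ: [ 0  1  0  0  0  0  0 -1]
  T: [-1  0  1 -1 -1 -1 -1 -3]
RREF → pivots at {γ,ΔT} ⇒ r = 2

2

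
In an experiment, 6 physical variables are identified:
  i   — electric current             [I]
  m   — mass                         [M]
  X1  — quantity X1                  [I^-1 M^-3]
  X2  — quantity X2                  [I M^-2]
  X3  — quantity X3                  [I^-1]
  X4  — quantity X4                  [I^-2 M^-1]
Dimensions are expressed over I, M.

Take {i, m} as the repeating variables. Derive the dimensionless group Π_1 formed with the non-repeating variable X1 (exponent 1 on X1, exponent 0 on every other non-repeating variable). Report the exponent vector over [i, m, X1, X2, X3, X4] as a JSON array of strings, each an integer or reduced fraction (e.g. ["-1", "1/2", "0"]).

["1", "3", "1", "0", "0", "0"]

Write exponents as rows I,M / cols i,m,X1,X2,X3,X4:
  I: [ 1  0 -1  1 -1 -2]
  M: [ 0  1 -3 -2  0 -1]
Row reduction gives pivot columns i,m; rank = 2
Pivot set = {i,m}, free = {X1,X2,X3,X4}
RREF:
  r0: [   1    0   -1    1   -1   -2]
  r1: [   0    1   -3   -2    0   -1]
Fix exponent of X1 at 1, X2 at 0, X3 at 0, X4 at 0; solve each RREF row for its pivot's exponent:
  r0: exp(i) + (-1)·1 = 0 ⇒ exp(i) = 1
  r1: exp(m) + (-3)·1 = 0 ⇒ exp(m) = 3
Π_1 = i · m^3 · X1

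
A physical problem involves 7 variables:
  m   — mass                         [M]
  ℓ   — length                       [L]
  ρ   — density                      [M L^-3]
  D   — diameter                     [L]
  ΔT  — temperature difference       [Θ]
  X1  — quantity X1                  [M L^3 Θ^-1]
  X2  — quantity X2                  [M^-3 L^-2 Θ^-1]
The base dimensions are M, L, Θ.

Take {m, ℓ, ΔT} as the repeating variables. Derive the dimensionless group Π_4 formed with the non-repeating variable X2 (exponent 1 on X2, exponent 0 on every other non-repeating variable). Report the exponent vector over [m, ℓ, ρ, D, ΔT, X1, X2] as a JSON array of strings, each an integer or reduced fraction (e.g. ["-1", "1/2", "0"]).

Write exponents as rows M,L,Θ / cols m,ℓ,ρ,D,ΔT,X1,X2:
  M: [ 1  0  1  0  0  1 -3]
  L: [ 0  1 -3  1  0  3 -2]
  Θ: [ 0  0  0  0  1 -1 -1]
RREF → pivots at {m,ℓ,ΔT} ⇒ r = 3
Repeat: m,ℓ,ΔT; free: ρ,D,X1,X2
RREF:
  r0: [   1    0    1    0    0    1   -3]
  r1: [   0    1   -3    1    0    3   -2]
  r2: [   0    0    0    0    1   -1   -1]
Fix exponent of X2 at 1, ρ at 0, D at 0, X1 at 0; solve each RREF row for its pivot's exponent:
  r0: exp(m) + (-3)·1 = 0 ⇒ exp(m) = 3
  r1: exp(ℓ) + (-2)·1 = 0 ⇒ exp(ℓ) = 2
  r2: exp(ΔT) + (-1)·1 = 0 ⇒ exp(ΔT) = 1
Π_4 = m^3 · ℓ^2 · ΔT · X2

["3", "2", "0", "0", "1", "0", "1"]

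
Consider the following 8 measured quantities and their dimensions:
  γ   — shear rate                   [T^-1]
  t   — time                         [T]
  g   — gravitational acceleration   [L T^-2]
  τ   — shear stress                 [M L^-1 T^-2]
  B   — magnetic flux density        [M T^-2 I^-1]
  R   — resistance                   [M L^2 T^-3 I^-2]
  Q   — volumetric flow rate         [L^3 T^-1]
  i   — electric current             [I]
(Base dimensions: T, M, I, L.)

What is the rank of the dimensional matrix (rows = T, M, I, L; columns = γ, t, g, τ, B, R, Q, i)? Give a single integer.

4

Exponent matrix [T,M,I,L] × [γ,t,g,τ,B,R,Q,i]:
  T: [-1  1 -2 -2 -2 -3 -1  0]
  M: [ 0  0  0  1  1  1  0  0]
  I: [ 0  0  0  0 -1 -2  0  1]
  L: [ 0  0  1 -1  0  2  3  0]
RREF → pivots at {γ,g,τ,B} ⇒ r = 4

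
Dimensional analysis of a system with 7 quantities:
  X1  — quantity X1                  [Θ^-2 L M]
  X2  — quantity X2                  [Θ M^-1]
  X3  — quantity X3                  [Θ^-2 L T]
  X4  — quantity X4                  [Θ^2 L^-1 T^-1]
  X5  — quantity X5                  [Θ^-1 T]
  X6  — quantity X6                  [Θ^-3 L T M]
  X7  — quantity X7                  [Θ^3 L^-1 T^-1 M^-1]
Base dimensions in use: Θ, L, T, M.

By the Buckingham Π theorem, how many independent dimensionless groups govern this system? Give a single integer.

Dimensional matrix (Θ×L×T×M by X1×X2×X3×X4×X5×X6×X7):
  Θ: [-2  1 -2  2 -1 -3  3]
  L: [ 1  0  1 -1  0  1 -1]
  T: [ 0  0  1 -1  1  1 -1]
  M: [ 1 -1  0  0  0  1 -1]
RREF → pivots at {X1,X2,X3} ⇒ r = 3
Π count = n − r = 7 − 3 = 4

4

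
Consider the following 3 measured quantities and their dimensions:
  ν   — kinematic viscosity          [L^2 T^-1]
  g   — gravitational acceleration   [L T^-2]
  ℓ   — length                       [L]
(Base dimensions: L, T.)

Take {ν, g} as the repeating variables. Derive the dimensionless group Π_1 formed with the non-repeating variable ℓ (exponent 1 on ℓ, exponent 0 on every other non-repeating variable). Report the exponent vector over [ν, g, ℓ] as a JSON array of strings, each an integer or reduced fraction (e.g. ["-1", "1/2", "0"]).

Exponent matrix [L,T] × [ν,g,ℓ]:
  L: [ 2  1  1]
  T: [-1 -2  0]
RREF → pivots at {ν,g} ⇒ r = 2
Pivot set = {ν,g}, free = {ℓ}
RREF:
  r0: [   1    0  2/3]
  r1: [   0    1 -1/3]
Fix exponent of ℓ at 1; solve each RREF row for its pivot's exponent:
  r0: exp(ν) + (2/3)·1 = 0 ⇒ exp(ν) = -2/3
  r1: exp(g) + (-1/3)·1 = 0 ⇒ exp(g) = 1/3
Π_1 = ν^(-2/3) · g^(1/3) · ℓ

["-2/3", "1/3", "1"]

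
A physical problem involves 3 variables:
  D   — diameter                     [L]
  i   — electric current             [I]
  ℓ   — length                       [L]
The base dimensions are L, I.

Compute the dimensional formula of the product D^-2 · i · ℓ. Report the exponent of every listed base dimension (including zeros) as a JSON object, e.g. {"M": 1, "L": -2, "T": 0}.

Exponent matrix [L,I] × [D,i,ℓ]:
  L: [ 1  0  1]
  I: [ 0  1  0]
  [L]: (-2)·1+(1)·0+(1)·1 = -1
  [I]: (-2)·0+(1)·1+(1)·0 = 1
⇒ L^-1 I

{"L": -1, "I": 1}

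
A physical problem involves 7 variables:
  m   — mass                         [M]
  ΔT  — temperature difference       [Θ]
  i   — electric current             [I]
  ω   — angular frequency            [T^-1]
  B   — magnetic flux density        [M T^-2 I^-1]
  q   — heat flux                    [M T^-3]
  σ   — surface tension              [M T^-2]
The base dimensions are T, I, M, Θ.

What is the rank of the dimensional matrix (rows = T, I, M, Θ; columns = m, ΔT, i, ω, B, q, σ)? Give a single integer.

Dimensional matrix (T×I×M×Θ by m×ΔT×i×ω×B×q×σ):
  T: [ 0  0  0 -1 -2 -3 -2]
  I: [ 0  0  1  0 -1  0  0]
  M: [ 1  0  0  0  1  1  1]
  Θ: [ 0  1  0  0  0  0  0]
Echelon form has 4 nonzero rows (pivots: m,ΔT,i,ω)

4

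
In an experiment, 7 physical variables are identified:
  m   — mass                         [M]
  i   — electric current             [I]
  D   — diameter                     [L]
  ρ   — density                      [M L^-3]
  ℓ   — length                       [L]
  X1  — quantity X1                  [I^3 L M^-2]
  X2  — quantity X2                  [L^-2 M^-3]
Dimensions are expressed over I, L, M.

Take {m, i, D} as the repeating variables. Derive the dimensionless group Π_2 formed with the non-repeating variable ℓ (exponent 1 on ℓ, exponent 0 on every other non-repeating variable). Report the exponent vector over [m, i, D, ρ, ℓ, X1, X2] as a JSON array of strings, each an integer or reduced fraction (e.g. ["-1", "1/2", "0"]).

Dimensional matrix (I×L×M by m×i×D×ρ×ℓ×X1×X2):
  I: [ 0  1  0  0  0  3  0]
  L: [ 0  0  1 -3  1  1 -2]
  M: [ 1  0  0  1  0 -2 -3]
Row reduction gives pivot columns m,i,D; rank = 3
Pivot set = {m,i,D}, free = {ρ,ℓ,X1,X2}
RREF:
  r0: [   1    0    0    1    0   -2   -3]
  r1: [   0    1    0    0    0    3    0]
  r2: [   0    0    1   -3    1    1   -2]
Fix exponent of ℓ at 1, ρ at 0, X1 at 0, X2 at 0; solve each RREF row for its pivot's exponent:
  r0: exp(m) + (0)·1 = 0 ⇒ exp(m) = 0
  r1: exp(i) + (0)·1 = 0 ⇒ exp(i) = 0
  r2: exp(D) + (1)·1 = 0 ⇒ exp(D) = -1
Π_2 = D^-1 · ℓ

["0", "0", "-1", "0", "1", "0", "0"]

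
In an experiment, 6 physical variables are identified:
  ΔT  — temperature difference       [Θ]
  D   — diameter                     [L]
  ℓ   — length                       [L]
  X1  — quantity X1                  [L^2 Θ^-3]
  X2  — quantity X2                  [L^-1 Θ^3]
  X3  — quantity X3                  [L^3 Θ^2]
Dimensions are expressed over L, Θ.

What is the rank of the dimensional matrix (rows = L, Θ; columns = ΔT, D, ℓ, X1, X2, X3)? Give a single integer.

Write exponents as rows L,Θ / cols ΔT,D,ℓ,X1,X2,X3:
  L: [ 0  1  1  2 -1  3]
  Θ: [ 1  0  0 -3  3  2]
Echelon form has 2 nonzero rows (pivots: ΔT,D)

2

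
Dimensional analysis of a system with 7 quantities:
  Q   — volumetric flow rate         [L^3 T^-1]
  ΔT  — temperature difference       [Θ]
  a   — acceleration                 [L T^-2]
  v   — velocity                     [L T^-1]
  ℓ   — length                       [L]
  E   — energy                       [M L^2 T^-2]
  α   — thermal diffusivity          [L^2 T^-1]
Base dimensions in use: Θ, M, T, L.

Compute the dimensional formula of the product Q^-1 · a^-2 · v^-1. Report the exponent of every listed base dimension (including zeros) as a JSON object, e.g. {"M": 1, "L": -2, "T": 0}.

Write exponents as rows Θ,M,T,L / cols Q,ΔT,a,v,ℓ,E,α:
  Θ: [ 0  1  0  0  0  0  0]
  M: [ 0  0  0  0  0  1  0]
  T: [-1  0 -2 -1  0 -2 -1]
  L: [ 3  0  1  1  1  2  2]
  [Θ]: (-1)·0+(-2)·0+(-1)·0 = 0
  [M]: (-1)·0+(-2)·0+(-1)·0 = 0
  [T]: (-1)·-1+(-2)·-2+(-1)·-1 = 6
  [L]: (-1)·3+(-2)·1+(-1)·1 = -6
⇒ T^6 L^-6

{"Θ": 0, "M": 0, "T": 6, "L": -6}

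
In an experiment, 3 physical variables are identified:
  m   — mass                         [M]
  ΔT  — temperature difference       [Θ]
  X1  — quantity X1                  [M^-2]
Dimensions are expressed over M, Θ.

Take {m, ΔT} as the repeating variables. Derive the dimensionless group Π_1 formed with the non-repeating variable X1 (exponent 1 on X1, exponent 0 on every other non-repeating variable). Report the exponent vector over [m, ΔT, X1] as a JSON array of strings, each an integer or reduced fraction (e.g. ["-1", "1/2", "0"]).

["2", "0", "1"]

Dimensional matrix (M×Θ by m×ΔT×X1):
  M: [ 1  0 -2]
  Θ: [ 0  1  0]
RREF → pivots at {m,ΔT} ⇒ r = 2
Pivot set = {m,ΔT}, free = {X1}
RREF:
  r0: [   1    0   -2]
  r1: [   0    1    0]
Fix exponent of X1 at 1; solve each RREF row for its pivot's exponent:
  r0: exp(m) + (-2)·1 = 0 ⇒ exp(m) = 2
  r1: exp(ΔT) + (0)·1 = 0 ⇒ exp(ΔT) = 0
Π_1 = m^2 · X1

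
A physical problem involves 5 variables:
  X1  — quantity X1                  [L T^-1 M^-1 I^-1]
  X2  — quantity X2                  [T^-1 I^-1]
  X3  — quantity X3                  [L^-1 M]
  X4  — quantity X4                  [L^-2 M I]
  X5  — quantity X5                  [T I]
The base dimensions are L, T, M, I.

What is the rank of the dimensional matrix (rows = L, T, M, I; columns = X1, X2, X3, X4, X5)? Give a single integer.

Exponent matrix [L,T,M,I] × [X1,X2,X3,X4,X5]:
  L: [ 1  0 -1 -2  0]
  T: [-1 -1  0  0  1]
  M: [-1  0  1  1  0]
  I: [-1 -1  0  1  1]
Echelon form has 3 nonzero rows (pivots: X1,X2,X4)

3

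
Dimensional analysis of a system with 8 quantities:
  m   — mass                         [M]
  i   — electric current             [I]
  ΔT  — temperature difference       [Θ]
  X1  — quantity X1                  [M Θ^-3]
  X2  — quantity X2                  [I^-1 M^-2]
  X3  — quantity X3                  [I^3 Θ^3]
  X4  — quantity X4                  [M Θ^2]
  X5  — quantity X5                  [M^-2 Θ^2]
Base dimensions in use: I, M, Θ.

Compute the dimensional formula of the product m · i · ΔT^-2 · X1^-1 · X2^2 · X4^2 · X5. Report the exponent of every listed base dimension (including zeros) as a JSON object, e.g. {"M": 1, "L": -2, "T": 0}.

Write exponents as rows I,M,Θ / cols m,i,ΔT,X1,X2,X3,X4,X5:
  I: [ 0  1  0  0 -1  3  0  0]
  M: [ 1  0  0  1 -2  0  1 -2]
  Θ: [ 0  0  1 -3  0  3  2  2]
  [I]: (1)·0+(1)·1+(-2)·0+(-1)·0+(2)·-1+(2)·0+(1)·0 = -1
  [M]: (1)·1+(1)·0+(-2)·0+(-1)·1+(2)·-2+(2)·1+(1)·-2 = -4
  [Θ]: (1)·0+(1)·0+(-2)·1+(-1)·-3+(2)·0+(2)·2+(1)·2 = 7
⇒ I^-1 M^-4 Θ^7

{"I": -1, "M": -4, "Θ": 7}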